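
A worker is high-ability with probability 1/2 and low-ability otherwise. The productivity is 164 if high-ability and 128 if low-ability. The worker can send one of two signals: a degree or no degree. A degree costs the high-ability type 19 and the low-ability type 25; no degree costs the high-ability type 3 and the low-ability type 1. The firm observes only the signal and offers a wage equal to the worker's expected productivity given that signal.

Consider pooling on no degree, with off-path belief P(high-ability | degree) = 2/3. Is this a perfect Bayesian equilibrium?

Yes

At the pooled signal (no degree) the firm holds the prior 1/2 and pays 1/2·164 + 1/2·128 = 146. Off-path (degree) belief 2/3 gives 2/3·164 + 1/3·128 = 152.
High-ability: no degree gives 146 − 3 = 143; degree gives 152 − 19 = 133. Stays. ✓
Low-ability: no degree gives 146 − 1 = 145; degree gives 152 − 25 = 127. Stays. ✓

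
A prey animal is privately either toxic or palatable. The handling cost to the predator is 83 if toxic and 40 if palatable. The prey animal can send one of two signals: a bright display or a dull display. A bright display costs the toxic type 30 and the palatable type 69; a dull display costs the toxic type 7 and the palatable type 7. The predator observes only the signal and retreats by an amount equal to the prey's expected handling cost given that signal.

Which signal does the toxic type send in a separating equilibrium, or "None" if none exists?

Try toxic → bright display, palatable → dull display:
  If types separate, bright display earns payment 83 and dull display earns 40.
  Toxic: bright display gives 83 − 30 = 53; dull display gives 40 − 7 = 33. No deviation. ✓
  Palatable: dull display gives 40 − 7 = 33; bright display gives 83 − 69 = 14. No deviation. ✓
Both hold — the toxic type sends bright display.

bright display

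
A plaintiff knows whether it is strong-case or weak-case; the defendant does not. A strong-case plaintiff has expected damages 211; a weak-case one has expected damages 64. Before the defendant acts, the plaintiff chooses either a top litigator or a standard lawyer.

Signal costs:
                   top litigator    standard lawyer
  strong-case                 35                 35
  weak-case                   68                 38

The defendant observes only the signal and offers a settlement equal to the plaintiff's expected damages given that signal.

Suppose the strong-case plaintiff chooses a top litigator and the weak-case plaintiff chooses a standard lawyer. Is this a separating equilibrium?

No

If types separate, top litigator earns payment 211 and standard lawyer earns 64.
Strong-case: top litigator gives 211 − 35 = 176; standard lawyer gives 64 − 35 = 29. No deviation. ✓
Weak-case: standard lawyer gives 64 − 38 = 26; top litigator gives 211 − 68 = 143. Would deviate. ✗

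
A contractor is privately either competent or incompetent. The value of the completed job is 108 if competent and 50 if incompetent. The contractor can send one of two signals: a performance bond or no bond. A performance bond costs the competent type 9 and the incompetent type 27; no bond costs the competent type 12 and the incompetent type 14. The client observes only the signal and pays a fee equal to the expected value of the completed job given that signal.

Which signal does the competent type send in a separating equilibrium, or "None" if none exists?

Try competent → bond, incompetent → no bond:
  If types separate, bond earns payment 108 and no bond earns 50.
  Competent: bond gives 108 − 9 = 99; no bond gives 50 − 12 = 38. No deviation. ✓
  Incompetent: no bond gives 50 − 14 = 36; bond gives 108 − 27 = 81. Would deviate. ✗
Try competent → no bond, incompetent → bond:
  If types separate, no bond earns payment 108 and bond earns 50.
  Competent: no bond gives 108 − 12 = 96; bond gives 50 − 9 = 41. No deviation. ✓
  Incompetent: bond gives 50 − 27 = 23; no bond gives 108 − 14 = 94. Would deviate. ✗
Neither assignment is incentive-compatible.

None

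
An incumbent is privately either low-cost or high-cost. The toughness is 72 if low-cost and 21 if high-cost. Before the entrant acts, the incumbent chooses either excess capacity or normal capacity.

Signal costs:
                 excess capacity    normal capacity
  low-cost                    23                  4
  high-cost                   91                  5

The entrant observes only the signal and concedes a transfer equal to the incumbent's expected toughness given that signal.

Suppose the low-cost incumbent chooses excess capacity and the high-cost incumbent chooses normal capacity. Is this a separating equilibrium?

Yes

Under separation the entrant infers type exactly: excess capacity → low-cost (pays 72), normal capacity → high-cost (pays 21).
Low-cost: excess capacity gives 72 − 23 = 49; normal capacity gives 21 − 4 = 17. No deviation. ✓
High-cost: normal capacity gives 21 − 5 = 16; excess capacity gives 72 − 91 = -19. No deviation. ✓
Both incentive constraints hold.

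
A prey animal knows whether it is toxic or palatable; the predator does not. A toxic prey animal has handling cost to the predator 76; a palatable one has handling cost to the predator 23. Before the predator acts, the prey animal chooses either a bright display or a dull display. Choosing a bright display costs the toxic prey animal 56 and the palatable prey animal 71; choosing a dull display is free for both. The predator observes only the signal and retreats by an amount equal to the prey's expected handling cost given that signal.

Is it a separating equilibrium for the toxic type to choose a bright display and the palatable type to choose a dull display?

Under separation the predator infers type exactly: bright display → toxic (pays 76), dull display → palatable (pays 23).
Toxic: bright display gives 76 − 56 = 20; dull display gives 23 − 0 = 23. Would deviate. ✗
Palatable: dull display gives 23 − 0 = 23; bright display gives 76 − 71 = 5. No deviation. ✓

No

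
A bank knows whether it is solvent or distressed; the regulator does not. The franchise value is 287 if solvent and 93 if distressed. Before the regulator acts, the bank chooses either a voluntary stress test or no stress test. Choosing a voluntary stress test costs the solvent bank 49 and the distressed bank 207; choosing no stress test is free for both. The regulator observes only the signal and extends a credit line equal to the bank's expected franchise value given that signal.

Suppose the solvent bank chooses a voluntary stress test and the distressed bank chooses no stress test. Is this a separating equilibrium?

Yes

Under separation the regulator infers type exactly: stress test → solvent (pays 287), no stress test → distressed (pays 93).
Solvent: stress test gives 287 − 49 = 238; no stress test gives 93 − 0 = 93. No deviation. ✓
Distressed: no stress test gives 93 − 0 = 93; stress test gives 287 − 207 = 80. No deviation. ✓
Neither type gains from mimicking the other.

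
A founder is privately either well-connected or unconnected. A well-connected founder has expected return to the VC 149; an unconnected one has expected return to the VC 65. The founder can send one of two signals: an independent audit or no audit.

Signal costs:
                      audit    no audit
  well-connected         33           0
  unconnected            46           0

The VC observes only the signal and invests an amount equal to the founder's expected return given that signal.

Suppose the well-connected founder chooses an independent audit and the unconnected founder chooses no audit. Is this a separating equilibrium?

No

If types separate, audit earns payment 149 and no audit earns 65.
Well-connected: audit gives 149 − 33 = 116; no audit gives 65 − 0 = 65. No deviation. ✓
Unconnected: no audit gives 65 − 0 = 65; audit gives 149 − 46 = 103. Would deviate. ✗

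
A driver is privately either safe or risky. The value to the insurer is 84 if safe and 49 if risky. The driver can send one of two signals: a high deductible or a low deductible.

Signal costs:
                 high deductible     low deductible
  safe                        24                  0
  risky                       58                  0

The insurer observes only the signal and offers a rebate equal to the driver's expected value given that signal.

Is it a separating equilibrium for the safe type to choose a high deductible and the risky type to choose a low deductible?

Yes

Under separation the insurer infers type exactly: high deductible → safe (pays 84), low deductible → risky (pays 49).
Safe: high deductible gives 84 − 24 = 60; low deductible gives 49 − 0 = 49. No deviation. ✓
Risky: low deductible gives 49 − 0 = 49; high deductible gives 84 − 58 = 26. No deviation. ✓
Both incentive constraints hold.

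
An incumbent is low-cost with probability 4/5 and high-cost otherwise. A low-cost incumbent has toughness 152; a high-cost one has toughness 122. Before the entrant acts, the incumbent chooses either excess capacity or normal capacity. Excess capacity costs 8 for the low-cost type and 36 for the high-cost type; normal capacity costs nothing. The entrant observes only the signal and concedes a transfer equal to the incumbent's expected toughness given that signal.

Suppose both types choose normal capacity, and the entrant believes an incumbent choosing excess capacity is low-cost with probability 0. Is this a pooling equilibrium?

Yes

On the equilibrium path (normal capacity) the entrant holds the prior 4/5 and pays 4/5·152 + 1/5·122 = 146. Off-path (excess capacity) belief 0 gives 0·152 + 1·122 = 122.
Low-cost: normal capacity gives 146 − 0 = 146; excess capacity gives 122 − 8 = 114. Stays. ✓
High-cost: normal capacity gives 146 − 0 = 146; excess capacity gives 122 − 36 = 86. Stays. ✓
Beliefs are Bayes-consistent on-path and both types best-respond.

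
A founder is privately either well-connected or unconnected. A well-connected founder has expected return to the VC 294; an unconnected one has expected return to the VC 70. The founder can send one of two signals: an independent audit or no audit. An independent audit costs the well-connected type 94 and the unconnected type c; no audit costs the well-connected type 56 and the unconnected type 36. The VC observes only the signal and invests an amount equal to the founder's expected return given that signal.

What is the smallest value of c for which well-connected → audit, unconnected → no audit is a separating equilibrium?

Under separation: audit → well-connected (pays 294); no audit → unconnected (pays 70).
Well-connected: 294 − 94 = 200 ≥ 70 − 56 = 14. Holds regardless of c. ✓
Unconnected: 70 − 36 ≥ 294 − c, so c ≥ 294 − 34 = 260.

260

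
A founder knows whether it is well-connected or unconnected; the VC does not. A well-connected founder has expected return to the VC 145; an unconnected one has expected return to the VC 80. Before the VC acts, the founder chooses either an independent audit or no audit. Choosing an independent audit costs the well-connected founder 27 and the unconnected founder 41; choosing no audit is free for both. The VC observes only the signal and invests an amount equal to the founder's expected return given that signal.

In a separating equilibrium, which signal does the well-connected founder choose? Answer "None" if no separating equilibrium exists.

Try well-connected → audit, unconnected → no audit:
  Under separation the VC infers type exactly: audit → well-connected (pays 145), no audit → unconnected (pays 80).
  Well-connected: audit gives 145 − 27 = 118; no audit gives 80 − 0 = 80. No deviation. ✓
  Unconnected: no audit gives 80 − 0 = 80; audit gives 145 − 41 = 104. Would deviate. ✗
Try well-connected → no audit, unconnected → audit:
  Under separation the VC infers type exactly: no audit → well-connected (pays 145), audit → unconnected (pays 80).
  Well-connected: no audit gives 145 − 0 = 145; audit gives 80 − 27 = 53. No deviation. ✓
  Unconnected: audit gives 80 − 41 = 39; no audit gives 145 − 0 = 145. Would deviate. ✗
Neither assignment is incentive-compatible.

None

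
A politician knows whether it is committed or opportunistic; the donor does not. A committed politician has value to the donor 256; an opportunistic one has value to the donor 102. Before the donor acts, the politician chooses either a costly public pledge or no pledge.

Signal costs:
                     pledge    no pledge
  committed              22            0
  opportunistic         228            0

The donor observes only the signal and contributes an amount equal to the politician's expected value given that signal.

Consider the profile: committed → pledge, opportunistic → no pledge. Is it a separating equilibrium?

If types separate, pledge earns payment 256 and no pledge earns 102.
Committed: pledge gives 256 − 22 = 234; no pledge gives 102 − 0 = 102. No deviation. ✓
Opportunistic: no pledge gives 102 − 0 = 102; pledge gives 256 − 228 = 28. No deviation. ✓
Both incentive constraints hold.

Yes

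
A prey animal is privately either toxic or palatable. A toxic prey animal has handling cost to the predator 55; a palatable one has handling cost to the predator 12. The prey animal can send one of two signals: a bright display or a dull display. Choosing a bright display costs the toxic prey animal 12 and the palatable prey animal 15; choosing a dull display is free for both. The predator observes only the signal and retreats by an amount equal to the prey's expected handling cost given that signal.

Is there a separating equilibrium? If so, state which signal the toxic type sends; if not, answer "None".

Try toxic → bright display, palatable → dull display:
  If types separate, bright display earns payment 55 and dull display earns 12.
  Toxic: bright display gives 55 − 12 = 43; dull display gives 12 − 0 = 12. No deviation. ✓
  Palatable: dull display gives 12 − 0 = 12; bright display gives 55 − 15 = 40. Would deviate. ✗
Try toxic → dull display, palatable → bright display:
  If types separate, dull display earns payment 55 and bright display earns 12.
  Toxic: dull display gives 55 − 0 = 55; bright display gives 12 − 12 = 0. No deviation. ✓
  Palatable: bright display gives 12 − 15 = -3; dull display gives 55 − 0 = 55. Would deviate. ✗
Neither assignment is incentive-compatible.

None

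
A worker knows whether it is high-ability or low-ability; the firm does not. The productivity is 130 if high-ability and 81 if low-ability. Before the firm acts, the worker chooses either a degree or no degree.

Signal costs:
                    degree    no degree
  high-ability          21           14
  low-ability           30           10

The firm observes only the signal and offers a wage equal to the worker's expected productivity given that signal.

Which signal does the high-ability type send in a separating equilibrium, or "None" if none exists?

None

Try high-ability → degree, low-ability → no degree:
  Under separation the firm infers type exactly: degree → high-ability (pays 130), no degree → low-ability (pays 81).
  High-ability: degree gives 130 − 21 = 109; no degree gives 81 − 14 = 67. No deviation. ✓
  Low-ability: no degree gives 81 − 10 = 71; degree gives 130 − 30 = 100. Would deviate. ✗
Try high-ability → no degree, low-ability → degree:
  Under separation the firm infers type exactly: no degree → high-ability (pays 130), degree → low-ability (pays 81).
  High-ability: no degree gives 130 − 14 = 116; degree gives 81 − 21 = 60. No deviation. ✓
  Low-ability: degree gives 81 − 30 = 51; no degree gives 130 − 10 = 120. Would deviate. ✗
Neither assignment is incentive-compatible.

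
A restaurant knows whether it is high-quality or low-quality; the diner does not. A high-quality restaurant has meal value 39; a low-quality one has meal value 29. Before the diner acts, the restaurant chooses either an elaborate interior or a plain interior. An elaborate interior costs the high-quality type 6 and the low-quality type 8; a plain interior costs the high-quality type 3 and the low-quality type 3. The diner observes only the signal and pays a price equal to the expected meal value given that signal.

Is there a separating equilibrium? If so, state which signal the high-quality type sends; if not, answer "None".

None

Try high-quality → elaborate interior, low-quality → plain interior:
  Under separation the diner infers type exactly: elaborate interior → high-quality (pays 39), plain interior → low-quality (pays 29).
  High-quality: elaborate interior gives 39 − 6 = 33; plain interior gives 29 − 3 = 26. No deviation. ✓
  Low-quality: plain interior gives 29 − 3 = 26; elaborate interior gives 39 − 8 = 31. Would deviate. ✗
Try high-quality → plain interior, low-quality → elaborate interior:
  Under separation the diner infers type exactly: plain interior → high-quality (pays 39), elaborate interior → low-quality (pays 29).
  High-quality: plain interior gives 39 − 3 = 36; elaborate interior gives 29 − 6 = 23. No deviation. ✓
  Low-quality: elaborate interior gives 29 − 8 = 21; plain interior gives 39 − 3 = 36. Would deviate. ✗
Neither assignment is incentive-compatible.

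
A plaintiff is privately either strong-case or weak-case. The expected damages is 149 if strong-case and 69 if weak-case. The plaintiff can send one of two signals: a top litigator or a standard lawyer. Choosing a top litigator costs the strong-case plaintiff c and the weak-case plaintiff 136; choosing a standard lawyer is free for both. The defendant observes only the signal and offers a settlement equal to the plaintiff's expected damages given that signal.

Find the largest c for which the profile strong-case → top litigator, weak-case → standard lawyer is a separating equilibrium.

Under separation: top litigator → strong-case (pays 149); standard lawyer → weak-case (pays 69).
Weak-case: 69 − 0 = 69 ≥ 149 − 136 = 13. Holds regardless of c. ✓
Strong-case: 149 − c ≥ 69 − 0, so c ≤ 149 − 69 = 80.

80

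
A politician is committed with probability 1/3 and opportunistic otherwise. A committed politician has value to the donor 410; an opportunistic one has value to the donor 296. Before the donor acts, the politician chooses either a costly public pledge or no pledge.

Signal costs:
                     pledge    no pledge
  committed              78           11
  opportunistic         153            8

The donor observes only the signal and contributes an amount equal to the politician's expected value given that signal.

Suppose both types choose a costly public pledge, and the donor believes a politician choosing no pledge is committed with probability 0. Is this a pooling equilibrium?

At the pooled signal (pledge) the donor holds the prior 1/3 and pays 1/3·410 + 2/3·296 = 334. Off-path (no pledge) belief 0 gives 0·410 + 1·296 = 296.
Committed: pledge gives 334 − 78 = 256; no pledge gives 296 − 11 = 285. Deviates. ✗
Opportunistic: pledge gives 334 − 153 = 181; no pledge gives 296 − 8 = 288. Deviates. ✗

No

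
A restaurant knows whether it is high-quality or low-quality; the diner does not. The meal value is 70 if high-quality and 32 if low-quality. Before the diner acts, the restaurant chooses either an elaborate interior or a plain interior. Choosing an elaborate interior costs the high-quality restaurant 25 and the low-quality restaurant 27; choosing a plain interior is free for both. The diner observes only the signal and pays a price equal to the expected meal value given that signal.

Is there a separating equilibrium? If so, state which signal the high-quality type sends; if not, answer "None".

Try high-quality → elaborate interior, low-quality → plain interior:
  If types separate, elaborate interior earns payment 70 and plain interior earns 32.
  High-quality: elaborate interior gives 70 − 25 = 45; plain interior gives 32 − 0 = 32. No deviation. ✓
  Low-quality: plain interior gives 32 − 0 = 32; elaborate interior gives 70 − 27 = 43. Would deviate. ✗
Try high-quality → plain interior, low-quality → elaborate interior:
  If types separate, plain interior earns payment 70 and elaborate interior earns 32.
  High-quality: plain interior gives 70 − 0 = 70; elaborate interior gives 32 − 25 = 7. No deviation. ✓
  Low-quality: elaborate interior gives 32 − 27 = 5; plain interior gives 70 − 0 = 70. Would deviate. ✗
Neither assignment is incentive-compatible.

None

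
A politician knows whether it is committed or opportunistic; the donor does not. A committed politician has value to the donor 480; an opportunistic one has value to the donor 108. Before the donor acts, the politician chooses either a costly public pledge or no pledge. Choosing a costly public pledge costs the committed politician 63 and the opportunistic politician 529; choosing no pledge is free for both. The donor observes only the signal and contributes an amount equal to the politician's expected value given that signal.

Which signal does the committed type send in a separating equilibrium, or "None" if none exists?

pledge

Try committed → pledge, opportunistic → no pledge:
  If types separate, pledge earns payment 480 and no pledge earns 108.
  Committed: pledge gives 480 − 63 = 417; no pledge gives 108 − 0 = 108. No deviation. ✓
  Opportunistic: no pledge gives 108 − 0 = 108; pledge gives 480 − 529 = -49. No deviation. ✓
Both hold — the committed type sends pledge.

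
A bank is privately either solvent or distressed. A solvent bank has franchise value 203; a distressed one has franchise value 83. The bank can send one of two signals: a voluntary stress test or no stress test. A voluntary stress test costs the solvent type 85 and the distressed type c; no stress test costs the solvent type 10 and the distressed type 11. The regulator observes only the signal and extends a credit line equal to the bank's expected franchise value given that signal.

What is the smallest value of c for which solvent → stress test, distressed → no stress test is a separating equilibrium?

Under separation: stress test → solvent (pays 203); no stress test → distressed (pays 83).
Solvent: 203 − 85 = 118 ≥ 83 − 10 = 73. Holds regardless of c. ✓
Distressed: 83 − 11 ≥ 203 − c, so c ≥ 203 − 72 = 131.

131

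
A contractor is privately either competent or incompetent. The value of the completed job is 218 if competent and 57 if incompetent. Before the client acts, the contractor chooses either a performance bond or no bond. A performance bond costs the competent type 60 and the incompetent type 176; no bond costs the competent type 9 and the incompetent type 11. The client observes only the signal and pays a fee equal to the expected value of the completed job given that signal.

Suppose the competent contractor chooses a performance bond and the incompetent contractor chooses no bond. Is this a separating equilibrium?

If types separate, bond earns payment 218 and no bond earns 57.
Competent: bond gives 218 − 60 = 158; no bond gives 57 − 9 = 48. No deviation. ✓
Incompetent: no bond gives 57 − 11 = 46; bond gives 218 − 176 = 42. No deviation. ✓
Both incentive constraints hold.

Yes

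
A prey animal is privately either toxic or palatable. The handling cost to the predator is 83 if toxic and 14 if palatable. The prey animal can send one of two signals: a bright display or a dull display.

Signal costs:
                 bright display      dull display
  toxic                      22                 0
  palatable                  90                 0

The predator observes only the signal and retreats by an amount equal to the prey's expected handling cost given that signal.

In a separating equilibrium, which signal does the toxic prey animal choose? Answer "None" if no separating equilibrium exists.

bright display

Try toxic → bright display, palatable → dull display:
  Under separation the predator infers type exactly: bright display → toxic (pays 83), dull display → palatable (pays 14).
  Toxic: bright display gives 83 − 22 = 61; dull display gives 14 − 0 = 14. No deviation. ✓
  Palatable: dull display gives 14 − 0 = 14; bright display gives 83 − 90 = -7. No deviation. ✓
Both hold — the toxic type sends bright display.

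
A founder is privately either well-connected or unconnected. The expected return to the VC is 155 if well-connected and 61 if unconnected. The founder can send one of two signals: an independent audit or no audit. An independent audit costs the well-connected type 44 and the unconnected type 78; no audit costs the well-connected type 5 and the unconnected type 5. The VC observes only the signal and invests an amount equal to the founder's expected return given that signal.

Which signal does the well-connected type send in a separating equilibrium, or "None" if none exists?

None

Try well-connected → audit, unconnected → no audit:
  If types separate, audit earns payment 155 and no audit earns 61.
  Well-connected: audit gives 155 − 44 = 111; no audit gives 61 − 5 = 56. No deviation. ✓
  Unconnected: no audit gives 61 − 5 = 56; audit gives 155 − 78 = 77. Would deviate. ✗
Try well-connected → no audit, unconnected → audit:
  If types separate, no audit earns payment 155 and audit earns 61.
  Well-connected: no audit gives 155 − 5 = 150; audit gives 61 − 44 = 17. No deviation. ✓
  Unconnected: audit gives 61 − 78 = -17; no audit gives 155 − 5 = 150. Would deviate. ✗
Neither assignment is incentive-compatible.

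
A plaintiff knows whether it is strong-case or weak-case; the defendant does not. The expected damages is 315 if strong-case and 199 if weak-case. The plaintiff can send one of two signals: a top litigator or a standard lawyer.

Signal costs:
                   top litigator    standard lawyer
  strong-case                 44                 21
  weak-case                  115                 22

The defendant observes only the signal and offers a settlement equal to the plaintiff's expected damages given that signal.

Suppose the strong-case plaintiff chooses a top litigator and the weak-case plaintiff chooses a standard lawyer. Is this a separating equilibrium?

No

If types separate, top litigator earns payment 315 and standard lawyer earns 199.
Strong-case: top litigator gives 315 − 44 = 271; standard lawyer gives 199 − 21 = 178. No deviation. ✓
Weak-case: standard lawyer gives 199 − 22 = 177; top litigator gives 315 − 115 = 200. Would deviate. ✗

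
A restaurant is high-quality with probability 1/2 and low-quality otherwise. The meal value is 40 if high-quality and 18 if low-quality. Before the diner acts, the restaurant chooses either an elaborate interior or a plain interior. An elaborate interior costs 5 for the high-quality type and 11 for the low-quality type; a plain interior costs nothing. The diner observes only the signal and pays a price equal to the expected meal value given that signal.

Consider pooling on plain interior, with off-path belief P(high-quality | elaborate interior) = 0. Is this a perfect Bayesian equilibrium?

Yes

At the pooled signal (plain interior) the diner holds the prior 1/2 and pays 1/2·40 + 1/2·18 = 29. Off-path (elaborate interior) belief 0 gives 0·40 + 1·18 = 18.
High-quality: plain interior gives 29 − 0 = 29; elaborate interior gives 18 − 5 = 13. Stays. ✓
Low-quality: plain interior gives 29 − 0 = 29; elaborate interior gives 18 − 11 = 7. Stays. ✓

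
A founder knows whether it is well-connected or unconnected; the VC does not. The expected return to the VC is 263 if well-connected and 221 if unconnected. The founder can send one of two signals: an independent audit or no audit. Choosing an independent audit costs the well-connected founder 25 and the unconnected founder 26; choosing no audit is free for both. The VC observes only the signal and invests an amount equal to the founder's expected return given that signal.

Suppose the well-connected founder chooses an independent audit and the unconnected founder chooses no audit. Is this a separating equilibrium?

Under separation the VC infers type exactly: audit → well-connected (pays 263), no audit → unconnected (pays 221).
Well-connected: audit gives 263 − 25 = 238; no audit gives 221 − 0 = 221. No deviation. ✓
Unconnected: no audit gives 221 − 0 = 221; audit gives 263 − 26 = 237. Would deviate. ✗

No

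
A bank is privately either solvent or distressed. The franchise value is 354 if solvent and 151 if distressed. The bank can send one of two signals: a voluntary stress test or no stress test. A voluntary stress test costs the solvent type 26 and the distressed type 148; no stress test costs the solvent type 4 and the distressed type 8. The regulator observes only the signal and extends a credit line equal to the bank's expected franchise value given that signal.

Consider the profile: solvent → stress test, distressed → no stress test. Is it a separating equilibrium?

Under separation the regulator infers type exactly: stress test → solvent (pays 354), no stress test → distressed (pays 151).
Solvent: stress test gives 354 − 26 = 328; no stress test gives 151 − 4 = 147. No deviation. ✓
Distressed: no stress test gives 151 − 8 = 143; stress test gives 354 − 148 = 206. Would deviate. ✗

No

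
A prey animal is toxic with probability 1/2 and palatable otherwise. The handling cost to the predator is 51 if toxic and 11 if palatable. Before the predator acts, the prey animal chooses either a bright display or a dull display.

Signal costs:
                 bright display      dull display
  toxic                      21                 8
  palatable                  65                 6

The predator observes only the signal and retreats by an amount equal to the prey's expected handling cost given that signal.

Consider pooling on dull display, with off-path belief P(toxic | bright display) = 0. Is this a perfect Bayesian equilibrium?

Yes

On the equilibrium path (dull display) the predator holds the prior 1/2 and pays 1/2·51 + 1/2·11 = 31. Off-path (bright display) belief 0 gives 0·51 + 1·11 = 11.
Toxic: dull display gives 31 − 8 = 23; bright display gives 11 − 21 = -10. Stays. ✓
Palatable: dull display gives 31 − 6 = 25; bright display gives 11 − 65 = -54. Stays. ✓
Beliefs are Bayes-consistent on-path and both types best-respond.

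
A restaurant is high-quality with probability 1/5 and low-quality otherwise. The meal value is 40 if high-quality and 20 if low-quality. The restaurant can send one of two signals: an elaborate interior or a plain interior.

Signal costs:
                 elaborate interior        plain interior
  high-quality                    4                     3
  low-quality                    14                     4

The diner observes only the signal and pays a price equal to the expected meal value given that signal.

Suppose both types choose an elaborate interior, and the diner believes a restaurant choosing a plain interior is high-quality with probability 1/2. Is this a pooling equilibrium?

No

On the equilibrium path (elaborate interior) the diner holds the prior 1/5 and pays 1/5·40 + 4/5·20 = 24. Off-path (plain interior) belief 1/2 gives 1/2·40 + 1/2·20 = 30.
High-quality: elaborate interior gives 24 − 4 = 20; plain interior gives 30 − 3 = 27. Deviates. ✗
Low-quality: elaborate interior gives 24 − 14 = 10; plain interior gives 30 − 4 = 26. Deviates. ✗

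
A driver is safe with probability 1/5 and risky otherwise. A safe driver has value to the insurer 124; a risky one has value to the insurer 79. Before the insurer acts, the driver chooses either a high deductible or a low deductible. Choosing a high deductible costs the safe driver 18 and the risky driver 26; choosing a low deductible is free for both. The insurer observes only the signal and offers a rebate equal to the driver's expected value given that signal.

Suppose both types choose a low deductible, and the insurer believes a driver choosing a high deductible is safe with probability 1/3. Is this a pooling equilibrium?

At the pooled signal (low deductible) the insurer holds the prior 1/5 and pays 1/5·124 + 4/5·79 = 88. Off-path (high deductible) belief 1/3 gives 1/3·124 + 2/3·79 = 94.
Safe: low deductible gives 88 − 0 = 88; high deductible gives 94 − 18 = 76. Stays. ✓
Risky: low deductible gives 88 − 0 = 88; high deductible gives 94 − 26 = 68. Stays. ✓

Yes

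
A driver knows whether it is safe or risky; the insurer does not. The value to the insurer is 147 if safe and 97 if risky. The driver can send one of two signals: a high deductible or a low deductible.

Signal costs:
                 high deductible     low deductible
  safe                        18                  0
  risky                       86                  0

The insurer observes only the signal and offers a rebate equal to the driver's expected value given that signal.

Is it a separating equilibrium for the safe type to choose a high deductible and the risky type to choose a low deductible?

Under separation the insurer infers type exactly: high deductible → safe (pays 147), low deductible → risky (pays 97).
Safe: high deductible gives 147 − 18 = 129; low deductible gives 97 − 0 = 97. No deviation. ✓
Risky: low deductible gives 97 − 0 = 97; high deductible gives 147 − 86 = 61. No deviation. ✓
Both incentive constraints hold.

Yes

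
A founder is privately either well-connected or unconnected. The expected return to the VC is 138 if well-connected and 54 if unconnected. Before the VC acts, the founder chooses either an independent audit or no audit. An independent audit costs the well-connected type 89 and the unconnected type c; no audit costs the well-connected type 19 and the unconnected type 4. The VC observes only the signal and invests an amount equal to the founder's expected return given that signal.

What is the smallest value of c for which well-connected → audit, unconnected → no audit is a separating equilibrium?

88

Under separation: audit → well-connected (pays 138); no audit → unconnected (pays 54).
Well-connected: 138 − 89 = 49 ≥ 54 − 19 = 35. Holds regardless of c. ✓
Unconnected: 54 − 4 ≥ 138 − c, so c ≥ 138 − 50 = 88.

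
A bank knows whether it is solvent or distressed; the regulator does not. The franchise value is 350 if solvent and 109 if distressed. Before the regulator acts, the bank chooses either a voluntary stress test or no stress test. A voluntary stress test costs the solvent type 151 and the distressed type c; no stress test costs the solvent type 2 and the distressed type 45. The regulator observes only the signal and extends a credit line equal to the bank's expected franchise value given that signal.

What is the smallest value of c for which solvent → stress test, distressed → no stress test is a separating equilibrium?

Under separation: stress test → solvent (pays 350); no stress test → distressed (pays 109).
Solvent: 350 − 151 = 199 ≥ 109 − 2 = 107. Holds regardless of c. ✓
Distressed: 109 − 45 ≥ 350 − c, so c ≥ 350 − 64 = 286.

286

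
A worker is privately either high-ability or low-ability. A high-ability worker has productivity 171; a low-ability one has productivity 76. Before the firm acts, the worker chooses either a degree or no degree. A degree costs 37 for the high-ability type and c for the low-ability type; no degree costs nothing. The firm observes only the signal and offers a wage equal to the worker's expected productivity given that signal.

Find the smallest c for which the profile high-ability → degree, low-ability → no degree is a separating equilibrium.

95

Under separation: degree → high-ability (pays 171); no degree → low-ability (pays 76).
High-ability: 171 − 37 = 134 ≥ 76 − 0 = 76. Holds regardless of c. ✓
Low-ability: 76 − 0 ≥ 171 − c, so c ≥ 171 − 76 = 95.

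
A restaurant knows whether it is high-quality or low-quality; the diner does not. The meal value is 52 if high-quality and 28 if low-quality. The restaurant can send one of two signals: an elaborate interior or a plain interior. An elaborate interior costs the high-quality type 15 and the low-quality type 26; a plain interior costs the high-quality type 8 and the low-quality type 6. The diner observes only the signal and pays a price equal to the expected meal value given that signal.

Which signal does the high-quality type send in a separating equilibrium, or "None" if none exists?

Try high-quality → elaborate interior, low-quality → plain interior:
  Under separation the diner infers type exactly: elaborate interior → high-quality (pays 52), plain interior → low-quality (pays 28).
  High-quality: elaborate interior gives 52 − 15 = 37; plain interior gives 28 − 8 = 20. No deviation. ✓
  Low-quality: plain interior gives 28 − 6 = 22; elaborate interior gives 52 − 26 = 26. Would deviate. ✗
Try high-quality → plain interior, low-quality → elaborate interior:
  Under separation the diner infers type exactly: plain interior → high-quality (pays 52), elaborate interior → low-quality (pays 28).
  High-quality: plain interior gives 52 − 8 = 44; elaborate interior gives 28 − 15 = 13. No deviation. ✓
  Low-quality: elaborate interior gives 28 − 26 = 2; plain interior gives 52 − 6 = 46. Would deviate. ✗
Neither assignment is incentive-compatible.

None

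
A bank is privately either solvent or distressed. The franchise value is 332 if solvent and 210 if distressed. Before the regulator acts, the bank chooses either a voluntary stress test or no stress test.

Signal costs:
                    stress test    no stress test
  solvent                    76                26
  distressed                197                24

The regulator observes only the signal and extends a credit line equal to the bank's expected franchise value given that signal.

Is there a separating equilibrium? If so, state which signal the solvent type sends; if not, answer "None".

stress test

Try solvent → stress test, distressed → no stress test:
  If types separate, stress test earns payment 332 and no stress test earns 210.
  Solvent: stress test gives 332 − 76 = 256; no stress test gives 210 − 26 = 184. No deviation. ✓
  Distressed: no stress test gives 210 − 24 = 186; stress test gives 332 − 197 = 135. No deviation. ✓
Both hold — the solvent type sends stress test.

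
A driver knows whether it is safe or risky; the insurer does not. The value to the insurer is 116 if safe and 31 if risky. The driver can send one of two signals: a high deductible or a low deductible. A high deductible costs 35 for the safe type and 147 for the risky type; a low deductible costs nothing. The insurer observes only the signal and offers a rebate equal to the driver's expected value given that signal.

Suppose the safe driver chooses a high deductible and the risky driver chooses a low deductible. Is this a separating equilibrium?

Yes

Under separation the insurer infers type exactly: high deductible → safe (pays 116), low deductible → risky (pays 31).
Safe: high deductible gives 116 − 35 = 81; low deductible gives 31 − 0 = 31. No deviation. ✓
Risky: low deductible gives 31 − 0 = 31; high deductible gives 116 − 147 = -31. No deviation. ✓
Neither type gains from mimicking the other.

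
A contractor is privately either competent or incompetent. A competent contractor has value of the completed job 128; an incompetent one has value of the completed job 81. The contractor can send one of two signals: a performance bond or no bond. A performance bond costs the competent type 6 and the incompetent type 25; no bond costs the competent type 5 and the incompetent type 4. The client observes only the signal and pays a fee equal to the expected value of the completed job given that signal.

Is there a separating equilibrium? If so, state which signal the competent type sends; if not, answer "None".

Try competent → bond, incompetent → no bond:
  Under separation the client infers type exactly: bond → competent (pays 128), no bond → incompetent (pays 81).
  Competent: bond gives 128 − 6 = 122; no bond gives 81 − 5 = 76. No deviation. ✓
  Incompetent: no bond gives 81 − 4 = 77; bond gives 128 − 25 = 103. Would deviate. ✗
Try competent → no bond, incompetent → bond:
  Under separation the client infers type exactly: no bond → competent (pays 128), bond → incompetent (pays 81).
  Competent: no bond gives 128 − 5 = 123; bond gives 81 − 6 = 75. No deviation. ✓
  Incompetent: bond gives 81 − 25 = 56; no bond gives 128 − 4 = 124. Would deviate. ✗
Neither assignment is incentive-compatible.

None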